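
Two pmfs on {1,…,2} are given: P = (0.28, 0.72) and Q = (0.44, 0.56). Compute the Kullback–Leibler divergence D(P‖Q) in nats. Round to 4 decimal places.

0.0544 nats

D(P‖Q) = Σ p·ln(p/q).
  0.28·ln(0.28/0.44) = -0.12656
  0.72·ln(0.72/0.56) = 0.18095
D(P‖Q) = 0.0544 nats.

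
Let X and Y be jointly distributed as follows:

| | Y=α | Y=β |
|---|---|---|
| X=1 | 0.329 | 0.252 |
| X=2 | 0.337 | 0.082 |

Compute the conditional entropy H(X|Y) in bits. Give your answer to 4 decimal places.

0.9345 bits

Marginals: p(X) = (0.5810, 0.4190), p(Y) = (0.6660, 0.3340).
H(X|Y) = Σ p(Y) · H(X|Y=·).
  Y=α: p=0.6660, H(X|Y=α) = 0.9999
  Y=β: p=0.3340, H(X|Y=β) = 0.8041
Weighted sum = 0.9345 bits.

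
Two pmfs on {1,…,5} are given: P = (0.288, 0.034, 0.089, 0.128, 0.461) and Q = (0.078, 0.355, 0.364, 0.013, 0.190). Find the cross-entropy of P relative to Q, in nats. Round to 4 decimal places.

H(P,Q) = −Σ p·ln q.
  −0.288·ln(0.078) = 0.73470
  −0.034·ln(0.355) = 0.03521
  −0.089·ln(0.364) = 0.08994
  −0.128·ln(0.013) = 0.55588
  −0.461·ln(0.190) = 0.76560
H(P,Q) = 2.1813 nats.

2.1813 nats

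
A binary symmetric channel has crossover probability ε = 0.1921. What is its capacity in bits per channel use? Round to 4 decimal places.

Binary symmetric channel: C = 1 − h₂(ε) where h₂ is the binary entropy function.
h₂(0.1921) = −0.1921·log₂0.1921 − 0.8079·log₂0.8079 = 0.7058.
C = 1 − 0.7058 = 0.2942 bits per channel use.

0.2942 bits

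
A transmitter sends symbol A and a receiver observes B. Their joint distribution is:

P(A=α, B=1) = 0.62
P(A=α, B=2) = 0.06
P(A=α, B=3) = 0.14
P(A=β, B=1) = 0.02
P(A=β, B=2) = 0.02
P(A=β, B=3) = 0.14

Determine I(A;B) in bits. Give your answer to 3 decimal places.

Marginals: p(A) = (0.8200, 0.1800), p(B) = (0.6400, 0.0800, 0.2800).
I(A;B) = Σ p(x,y)·log₂[p(x,y)/(p(x)p(y))].
  (α,1): 0.62·log₂(1.1814) = 0.1491
  (α,2): 0.06·log₂(0.9146) = -0.0077
  (α,3): 0.14·log₂(0.6098) = -0.0999
  (β,1): 0.02·log₂(0.1736) = -0.0505
  (β,2): 0.02·log₂(1.3889) = 0.0095
  (β,3): 0.14·log₂(2.7778) = 0.2064
Sum = 0.207 bits.

0.207 bits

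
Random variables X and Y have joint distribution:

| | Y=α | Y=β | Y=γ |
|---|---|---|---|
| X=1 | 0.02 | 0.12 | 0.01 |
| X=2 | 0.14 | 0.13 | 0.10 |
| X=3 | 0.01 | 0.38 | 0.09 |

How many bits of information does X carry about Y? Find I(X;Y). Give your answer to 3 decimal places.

Marginals: p(X) = (0.1500, 0.3700, 0.4800), p(Y) = (0.1700, 0.6300, 0.2000).
I(X;Y) = H(X) + H(Y) − H(X,Y).
H(X) = 1.4495, H(Y) = 1.3189, H(X,Y) = 2.5679.
I(X;Y) = 1.4495 + 1.3189 − 2.5679 = 0.201 bits.

0.201 bits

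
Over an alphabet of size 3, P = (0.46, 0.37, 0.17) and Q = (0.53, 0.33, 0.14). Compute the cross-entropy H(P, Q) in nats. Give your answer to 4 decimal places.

1.0365 nats

H(P,Q) = −Σ p·ln q.
  −0.46·ln(0.53) = 0.29204
  −0.37·ln(0.33) = 0.41021
  −0.17·ln(0.14) = 0.33424
H(P,Q) = 1.0365 nats.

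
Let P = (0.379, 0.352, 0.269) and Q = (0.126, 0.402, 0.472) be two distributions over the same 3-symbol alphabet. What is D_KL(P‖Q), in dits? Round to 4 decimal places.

0.0953 dits

D(P‖Q) = Σ p·log₁₀(p/q).
  0.379·log₁₀(0.379/0.126) = 0.18126
  0.352·log₁₀(0.352/0.402) = -0.02030
  0.269·log₁₀(0.269/0.472) = -0.06569
D(P‖Q) = 0.0953 dits.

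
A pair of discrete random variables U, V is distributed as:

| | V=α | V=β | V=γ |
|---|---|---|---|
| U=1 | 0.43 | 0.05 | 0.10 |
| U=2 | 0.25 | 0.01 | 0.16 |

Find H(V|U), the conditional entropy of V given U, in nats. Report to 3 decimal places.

0.748 nats

Marginals: p(U) = (0.5800, 0.4200), p(V) = (0.6800, 0.0600, 0.2600).
H(V|U) = Σ p(U) · H(V|U=·).
  U=1: p=0.5800, H(V|U=1) = 0.7362
  U=2: p=0.4200, H(V|U=2) = 0.7654
Weighted sum = 0.748 nats.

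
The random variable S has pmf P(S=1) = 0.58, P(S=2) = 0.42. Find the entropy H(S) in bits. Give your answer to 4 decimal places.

H(S) = −Σ p·log₂ p.
  −(0.58)·log₂(0.58) = 0.45581
  −(0.42)·log₂(0.42) = 0.52565
Sum: 0.45581 + 0.52565 = 0.9815 bits.

0.9815 bits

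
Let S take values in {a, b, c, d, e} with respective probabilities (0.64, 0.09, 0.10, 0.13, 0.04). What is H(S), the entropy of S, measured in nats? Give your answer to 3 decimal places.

H(S) = −Σ p·ln p.
  −(0.64)·ln(0.64) = 0.2856
  −(0.09)·ln(0.09) = 0.2167
  −(0.10)·ln(0.10) = 0.2303
  −(0.13)·ln(0.13) = 0.2652
  −(0.04)·ln(0.04) = 0.1288
Sum: 0.2856 + 0.2167 + 0.2303 + 0.2652 + 0.1288 = 1.127 nats.

1.127 nats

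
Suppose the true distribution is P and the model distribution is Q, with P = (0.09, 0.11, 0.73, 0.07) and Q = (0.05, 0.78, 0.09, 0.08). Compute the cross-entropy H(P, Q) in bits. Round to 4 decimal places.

H(P,Q) = −Σ p·log₂ q.
  −0.09·log₂(0.05) = 0.38897
  −0.11·log₂(0.78) = 0.03943
  −0.73·log₂(0.09) = 2.53597
  −0.07·log₂(0.08) = 0.25507
H(P,Q) = 3.2194 bits.

3.2194 bits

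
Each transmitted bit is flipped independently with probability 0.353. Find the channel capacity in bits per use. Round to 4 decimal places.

Binary symmetric channel: C = 1 − h₂(ε) where h₂ is the binary entropy function.
h₂(0.353) = −0.353·log₂0.353 − 0.647·log₂0.647 = 0.9367.
C = 1 − 0.9367 = 0.0633 bits per channel use.

0.0633 bits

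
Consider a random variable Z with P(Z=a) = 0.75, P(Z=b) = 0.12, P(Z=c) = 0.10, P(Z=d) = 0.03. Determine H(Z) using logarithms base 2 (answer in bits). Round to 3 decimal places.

H(Z) = −Σ p·log₂ p.
  −(0.75)·log₂(0.75) = 0.3113
  −(0.12)·log₂(0.12) = 0.3671
  −(0.10)·log₂(0.10) = 0.3322
  −(0.03)·log₂(0.03) = 0.1518
Sum: 0.3113 + 0.3671 + 0.3322 + 0.1518 = 1.162 bits.

1.162 bits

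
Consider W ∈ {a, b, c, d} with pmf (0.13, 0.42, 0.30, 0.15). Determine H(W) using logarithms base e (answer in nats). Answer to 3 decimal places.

H(W) = −Σ p·ln p.
  −(0.13)·ln(0.13) = 0.2652
  −(0.42)·ln(0.42) = 0.3644
  −(0.30)·ln(0.30) = 0.3612
  −(0.15)·ln(0.15) = 0.2846
Sum: 0.2652 + 0.3644 + 0.3612 + 0.2846 = 1.275 nats.

1.275 nats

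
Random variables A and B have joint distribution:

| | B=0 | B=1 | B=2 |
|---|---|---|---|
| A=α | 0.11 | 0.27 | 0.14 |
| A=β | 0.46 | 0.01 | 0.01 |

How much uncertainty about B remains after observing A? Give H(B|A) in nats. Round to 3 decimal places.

0.629 nats

Chain rule: H(B|A) = H(A,B) − H(A).
Marginals: p(A) = (0.5200, 0.4800), p(B) = (0.5700, 0.2800, 0.1500).
H(A,B) = 1.3209 nats; H(A) = 0.6923 nats.
H(B|A) = 1.3209 − 0.6923 = 0.629 nats.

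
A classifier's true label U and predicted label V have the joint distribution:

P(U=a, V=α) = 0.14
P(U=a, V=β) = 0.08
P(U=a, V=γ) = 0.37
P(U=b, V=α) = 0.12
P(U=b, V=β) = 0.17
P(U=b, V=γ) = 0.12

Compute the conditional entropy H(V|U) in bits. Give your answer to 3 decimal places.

Marginals: p(U) = (0.5900, 0.4100), p(V) = (0.2600, 0.2500, 0.4900).
H(V|U) = Σ p(U) · H(V|U=·).
  U=a: p=0.5900, H(V|U=a) = 1.3055
  U=b: p=0.4100, H(V|U=b) = 1.5642
Weighted sum = 1.412 bits.

1.412 bits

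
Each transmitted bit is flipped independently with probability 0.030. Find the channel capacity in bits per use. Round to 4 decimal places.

0.8056 bits

Binary symmetric channel: C = 1 − h₂(ε) where h₂ is the binary entropy function.
h₂(0.030) = −0.030·log₂0.030 − 0.970·log₂0.970 = 0.1944.
C = 1 − 0.1944 = 0.8056 bits per channel use.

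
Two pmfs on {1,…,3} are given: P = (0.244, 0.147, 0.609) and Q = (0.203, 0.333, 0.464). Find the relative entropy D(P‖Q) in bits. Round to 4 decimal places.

0.1303 bits

D(P‖Q) = Σ p·log₂(p/q).
  0.244·log₂(0.244/0.203) = 0.06476
  0.147·log₂(0.147/0.333) = -0.17342
  0.609·log₂(0.609/0.464) = 0.23892
D(P‖Q) = 0.1303 bits.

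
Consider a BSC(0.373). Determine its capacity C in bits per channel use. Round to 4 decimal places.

0.0471 bits

Binary symmetric channel: C = 1 − h₂(ε) where h₂ is the binary entropy function.
h₂(0.373) = −0.373·log₂0.373 − 0.627·log₂0.627 = 0.9529.
C = 1 − 0.9529 = 0.0471 bits per channel use.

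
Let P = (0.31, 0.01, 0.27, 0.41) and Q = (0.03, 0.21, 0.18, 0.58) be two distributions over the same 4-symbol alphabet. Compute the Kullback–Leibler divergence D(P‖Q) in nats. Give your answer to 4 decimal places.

D(P‖Q) = Σ p·ln(p/q).
  0.31·ln(0.31/0.03) = 0.72397
  0.01·ln(0.01/0.21) = -0.03045
  0.27·ln(0.27/0.18) = 0.10948
  0.41·ln(0.41/0.58) = -0.14222
D(P‖Q) = 0.6608 nats.

0.6608 nats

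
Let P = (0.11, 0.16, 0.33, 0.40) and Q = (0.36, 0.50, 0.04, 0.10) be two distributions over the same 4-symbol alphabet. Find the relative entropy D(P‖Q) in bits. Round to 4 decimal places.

D(P‖Q) = Σ p·log₂(p/q).
  0.11·log₂(0.11/0.36) = -0.18815
  0.16·log₂(0.16/0.50) = -0.26302
  0.33·log₂(0.33/0.04) = 1.00465
  0.40·log₂(0.40/0.10) = 0.80000
D(P‖Q) = 1.3535 bits.

1.3535 bits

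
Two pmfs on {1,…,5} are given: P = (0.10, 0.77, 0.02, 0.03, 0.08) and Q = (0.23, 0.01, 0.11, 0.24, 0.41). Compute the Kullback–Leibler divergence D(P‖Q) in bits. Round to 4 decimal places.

D(P‖Q) = Σ p·log₂(p/q).
  0.10·log₂(0.10/0.23) = -0.12016
  0.77·log₂(0.77/0.01) = 4.82543
  0.02·log₂(0.02/0.11) = -0.04919
  0.03·log₂(0.03/0.24) = -0.09000
  0.08·log₂(0.08/0.41) = -0.18860
D(P‖Q) = 4.3775 bits.

4.3775 bits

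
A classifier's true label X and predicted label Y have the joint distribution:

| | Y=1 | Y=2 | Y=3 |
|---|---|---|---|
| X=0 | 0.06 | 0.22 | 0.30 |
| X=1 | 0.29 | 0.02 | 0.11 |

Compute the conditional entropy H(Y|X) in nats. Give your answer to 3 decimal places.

Marginals: p(X) = (0.5800, 0.4200), p(Y) = (0.3500, 0.2400, 0.4100).
H(Y|X) = Σ p(X) · H(Y|X=·).
  X=0: p=0.5800, H(Y|X=0) = 0.9434
  X=1: p=0.4200, H(Y|X=1) = 0.7516
Weighted sum = 0.863 nats.

0.863 nats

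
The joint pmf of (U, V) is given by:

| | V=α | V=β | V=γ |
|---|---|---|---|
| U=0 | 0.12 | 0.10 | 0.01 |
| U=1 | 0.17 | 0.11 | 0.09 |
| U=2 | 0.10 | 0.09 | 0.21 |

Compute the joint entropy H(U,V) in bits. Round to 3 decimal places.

H(U,V) = −Σ p(x,y)·log₂ p(x,y) over all 9 cells.
  cell (0,α): −0.12·log₂0.12 = 0.3671
  cell (0,β): −0.10·log₂0.10 = 0.3322
  cell (0,γ): −0.01·log₂0.01 = 0.0664
  cell (1,α): −0.17·log₂0.17 = 0.4346
  cell (1,β): −0.11·log₂0.11 = 0.3503
  cell (1,γ): −0.09·log₂0.09 = 0.3127
  cell (2,α): −0.10·log₂0.10 = 0.3322
  cell (2,β): −0.09·log₂0.09 = 0.3127
  cell (2,γ): −0.21·log₂0.21 = 0.4728
Sum = 2.981 bits.

2.981 bits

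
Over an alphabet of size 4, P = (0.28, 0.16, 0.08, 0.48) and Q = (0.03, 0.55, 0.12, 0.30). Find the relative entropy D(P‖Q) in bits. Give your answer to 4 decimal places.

0.8959 bits

D(P‖Q) = Σ p·log₂(p/q).
  0.28·log₂(0.28/0.03) = 0.90227
  0.16·log₂(0.16/0.55) = -0.28502
  0.08·log₂(0.08/0.12) = -0.04680
  0.48·log₂(0.48/0.30) = 0.32547
D(P‖Q) = 0.8959 bits.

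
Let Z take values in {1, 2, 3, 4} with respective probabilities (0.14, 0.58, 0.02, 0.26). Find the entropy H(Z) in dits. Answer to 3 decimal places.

0.443 dits

H(Z) = −Σ p·log₁₀ p.
  −(0.14)·log₁₀(0.14) = 0.1195
  −(0.58)·log₁₀(0.58) = 0.1372
  −(0.02)·log₁₀(0.02) = 0.0340
  −(0.26)·log₁₀(0.26) = 0.1521
Sum: 0.1195 + 0.1372 + 0.0340 + 0.1521 = 0.443 dits.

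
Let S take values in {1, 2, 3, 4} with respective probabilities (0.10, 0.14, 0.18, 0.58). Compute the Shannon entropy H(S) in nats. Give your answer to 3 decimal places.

H(S) = −Σ p·ln p.
  −(0.10)·ln(0.10) = 0.2303
  −(0.14)·ln(0.14) = 0.2753
  −(0.18)·ln(0.18) = 0.3087
  −(0.58)·ln(0.58) = 0.3159
Sum: 0.2303 + 0.2753 + 0.3087 + 0.3159 = 1.130 nats.

1.130 nats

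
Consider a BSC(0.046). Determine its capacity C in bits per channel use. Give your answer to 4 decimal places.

Binary symmetric channel: C = 1 − h₂(ε) where h₂ is the binary entropy function.
h₂(0.046) = −0.046·log₂0.046 − 0.954·log₂0.954 = 0.2692.
C = 1 − 0.2692 = 0.7308 bits per channel use.

0.7308 bits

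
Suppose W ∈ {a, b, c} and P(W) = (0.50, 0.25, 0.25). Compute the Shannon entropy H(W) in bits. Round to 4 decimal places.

H(W) = −Σ p·log₂ p.
  −(0.50)·log₂(0.50) = 0.50000
  −(0.25)·log₂(0.25) = 0.50000
  −(0.25)·log₂(0.25) = 0.50000
Sum: 0.50000 + 0.50000 + 0.50000 = 1.5000 bits.

1.5000 bits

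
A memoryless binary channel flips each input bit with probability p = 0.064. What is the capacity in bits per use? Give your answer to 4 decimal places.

Binary symmetric channel: C = 1 − h₂(ε) where h₂ is the binary entropy function.
h₂(0.064) = −0.064·log₂0.064 − 0.936·log₂0.936 = 0.3431.
C = 1 − 0.3431 = 0.6569 bits per channel use.

0.6569 bits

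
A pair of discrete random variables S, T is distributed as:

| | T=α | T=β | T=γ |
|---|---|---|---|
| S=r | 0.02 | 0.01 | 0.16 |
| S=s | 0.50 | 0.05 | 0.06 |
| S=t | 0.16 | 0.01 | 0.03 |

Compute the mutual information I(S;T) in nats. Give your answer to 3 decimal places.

Marginals: p(S) = (0.1900, 0.6100, 0.2000), p(T) = (0.6800, 0.0700, 0.2500).
I(S;T) = Σ p(x,y)·ln[p(x,y)/(p(x)p(y))].
  (r,α): 0.02·ln(0.1548) = -0.0373
  (r,β): 0.01·ln(0.7519) = -0.0029
  (r,γ): 0.16·ln(3.3684) = 0.1943
  (s,α): 0.50·ln(1.2054) = 0.0934
  (s,β): 0.05·ln(1.1710) = 0.0079
  (s,γ): 0.06·ln(0.3934) = -0.0560
  (t,α): 0.16·ln(1.1765) = 0.0260
  (t,β): 0.01·ln(0.7143) = -0.0034
  (t,γ): 0.03·ln(0.6000) = -0.0153
Sum = 0.207 nats.

0.207 nats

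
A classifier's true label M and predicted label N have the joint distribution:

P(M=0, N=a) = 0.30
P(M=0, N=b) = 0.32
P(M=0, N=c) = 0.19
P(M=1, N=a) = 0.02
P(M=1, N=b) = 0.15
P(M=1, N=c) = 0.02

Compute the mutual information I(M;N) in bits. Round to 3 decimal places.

Marginals: p(M) = (0.8100, 0.1900), p(N) = (0.3200, 0.4700, 0.2100).
I(M;N) = Σ p(x,y)·log₂[p(x,y)/(p(x)p(y))].
  (0,a): 0.30·log₂(1.1574) = 0.0633
  (0,b): 0.32·log₂(0.8406) = -0.0802
  (0,c): 0.19·log₂(1.1170) = 0.0303
  (1,a): 0.02·log₂(0.3289) = -0.0321
  (1,b): 0.15·log₂(1.6797) = 0.1122
  (1,c): 0.02·log₂(0.5013) = -0.0199
Sum = 0.074 bits.

0.074 bits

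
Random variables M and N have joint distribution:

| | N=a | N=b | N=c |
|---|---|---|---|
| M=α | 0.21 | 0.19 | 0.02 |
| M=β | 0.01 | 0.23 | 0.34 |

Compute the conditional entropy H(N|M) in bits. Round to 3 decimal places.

Marginals: p(M) = (0.4200, 0.5800), p(N) = (0.2200, 0.4200, 0.3600).
H(N|M) = Σ p(M) · H(N|M=·).
  M=α: p=0.4200, H(N|M=α) = 1.2269
  M=β: p=0.5800, H(N|M=β) = 1.0818
Weighted sum = 1.143 bits.

1.143 bits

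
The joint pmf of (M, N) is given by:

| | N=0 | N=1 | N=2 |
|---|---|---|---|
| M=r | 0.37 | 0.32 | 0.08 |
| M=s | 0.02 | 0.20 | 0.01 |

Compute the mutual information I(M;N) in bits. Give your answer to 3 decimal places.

Marginals: p(M) = (0.7700, 0.2300), p(N) = (0.3900, 0.5200, 0.0900).
I(M;N) = H(M) + H(N) − H(M,N).
H(M) = 0.7780, H(N) = 1.3330, H(M,N) = 1.9920.
I(M;N) = 0.7780 + 1.3330 − 1.9920 = 0.119 bits.

0.119 bits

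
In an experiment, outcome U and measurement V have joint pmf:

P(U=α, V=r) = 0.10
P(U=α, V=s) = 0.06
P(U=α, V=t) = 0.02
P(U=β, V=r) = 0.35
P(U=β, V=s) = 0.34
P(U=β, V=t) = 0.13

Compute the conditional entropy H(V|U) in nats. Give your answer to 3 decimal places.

Chain rule: H(V|U) = H(U,V) − H(U).
Marginals: p(U) = (0.1800, 0.8200), p(V) = (0.4500, 0.4000, 0.1500).
H(U,V) = 1.4768 nats; H(U) = 0.4714 nats.
H(V|U) = 1.4768 − 0.4714 = 1.005 nats.

1.005 nats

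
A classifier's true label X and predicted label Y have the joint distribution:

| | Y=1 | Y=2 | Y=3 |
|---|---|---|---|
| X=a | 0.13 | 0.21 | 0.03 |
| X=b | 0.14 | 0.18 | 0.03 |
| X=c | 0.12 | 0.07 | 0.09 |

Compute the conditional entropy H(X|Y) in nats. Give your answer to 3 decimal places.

Marginals: p(X) = (0.3700, 0.3500, 0.2800), p(Y) = (0.3900, 0.4600, 0.1500).
H(X|Y) = Σ p(Y) · H(X|Y=·).
  Y=1: p=0.3900, H(X|Y=1) = 1.0966
  Y=2: p=0.4600, H(X|Y=2) = 1.0116
  Y=3: p=0.1500, H(X|Y=3) = 0.9503
Weighted sum = 1.036 nats.

1.036 nats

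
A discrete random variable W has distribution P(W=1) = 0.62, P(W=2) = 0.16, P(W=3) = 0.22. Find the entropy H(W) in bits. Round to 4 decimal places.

1.3312 bits

H(W) = −Σ p·log₂ p.
  −(0.62)·log₂(0.62) = 0.42759
  −(0.16)·log₂(0.16) = 0.42302
  −(0.22)·log₂(0.22) = 0.48057
Sum: 0.42759 + 0.42302 + 0.48057 = 1.3312 bits.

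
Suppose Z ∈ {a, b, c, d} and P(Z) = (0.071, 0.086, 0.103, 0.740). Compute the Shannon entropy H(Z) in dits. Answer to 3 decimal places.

H(Z) = −Σ p·log₁₀ p.
  −(0.071)·log₁₀(0.071) = 0.0816
  −(0.086)·log₁₀(0.086) = 0.0916
  −(0.103)·log₁₀(0.103) = 0.1017
  −(0.740)·log₁₀(0.740) = 0.0968
Sum: 0.0816 + 0.0916 + 0.1017 + 0.0968 = 0.372 dits.

0.372 dits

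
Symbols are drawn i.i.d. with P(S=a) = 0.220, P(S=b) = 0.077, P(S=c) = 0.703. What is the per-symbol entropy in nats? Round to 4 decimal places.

0.7783 nats

H(S) = −Σ p·ln p.
  −(0.220)·ln(0.220) = 0.33311
  −(0.077)·ln(0.077) = 0.19742
  −(0.703)·ln(0.703) = 0.24774
Sum: 0.33311 + 0.19742 + 0.24774 = 0.7783 nats.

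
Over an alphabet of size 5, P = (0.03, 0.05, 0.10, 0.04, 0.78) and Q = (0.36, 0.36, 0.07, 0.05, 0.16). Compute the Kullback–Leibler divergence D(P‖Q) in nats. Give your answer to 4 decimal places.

1.0891 nats

D(P‖Q) = Σ p·ln(p/q).
  0.03·ln(0.03/0.36) = -0.07455
  0.05·ln(0.05/0.36) = -0.09870
  0.10·ln(0.10/0.07) = 0.03567
  0.04·ln(0.04/0.05) = -0.00893
  0.78·ln(0.78/0.16) = 1.23561
D(P‖Q) = 1.0891 nats.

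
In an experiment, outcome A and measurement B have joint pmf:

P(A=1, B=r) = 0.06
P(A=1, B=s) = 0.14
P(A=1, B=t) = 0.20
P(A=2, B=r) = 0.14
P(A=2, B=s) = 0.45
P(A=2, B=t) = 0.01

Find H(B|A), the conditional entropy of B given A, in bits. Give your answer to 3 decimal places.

Chain rule: H(B|A) = H(A,B) − H(A).
Marginals: p(A) = (0.4000, 0.6000), p(B) = (0.2000, 0.5900, 0.2100).
H(A,B) = 2.0870 bits; H(A) = 0.9710 bits.
H(B|A) = 2.0870 − 0.9710 = 1.116 bits.

1.116 bits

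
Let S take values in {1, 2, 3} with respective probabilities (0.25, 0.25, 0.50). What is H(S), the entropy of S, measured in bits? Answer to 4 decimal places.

H(S) = −Σ p·log₂ p.
  −(0.25)·log₂(0.25) = 0.50000
  −(0.25)·log₂(0.25) = 0.50000
  −(0.50)·log₂(0.50) = 0.50000
Sum: 0.50000 + 0.50000 + 0.50000 = 1.5000 bits.

1.5000 bits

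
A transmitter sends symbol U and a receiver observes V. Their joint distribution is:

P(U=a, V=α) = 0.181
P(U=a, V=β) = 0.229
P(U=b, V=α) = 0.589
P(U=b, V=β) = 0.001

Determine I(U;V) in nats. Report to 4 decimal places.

Marginals: p(U) = (0.4100, 0.5900), p(V) = (0.7700, 0.2300).
I(U;V) = Σ p(x,y)·ln[p(x,y)/(p(x)p(y))].
  (a,α): 0.181·ln(0.5733) = -0.10069
  (a,β): 0.229·ln(2.4284) = 0.20318
  (b,α): 0.589·ln(1.2965) = 0.15294
  (b,β): 0.001·ln(0.0074) = -0.00491
Sum = 0.2505 nats.

0.2505 nats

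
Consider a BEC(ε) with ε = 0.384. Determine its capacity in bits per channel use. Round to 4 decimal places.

Binary erasure channel: capacity C = 1 − ε.
C = 1 − 0.384 = 0.6160 bits per channel use.

0.6160 bits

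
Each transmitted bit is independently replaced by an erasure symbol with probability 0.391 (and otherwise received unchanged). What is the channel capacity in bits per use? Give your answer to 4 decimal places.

Binary erasure channel: capacity C = 1 − ε.
C = 1 − 0.391 = 0.6090 bits per channel use.

0.6090 bits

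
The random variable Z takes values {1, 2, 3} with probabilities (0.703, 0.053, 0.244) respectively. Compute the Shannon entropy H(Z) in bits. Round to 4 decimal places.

H(Z) = −Σ p·log₂ p.
  −(0.703)·log₂(0.703) = 0.35741
  −(0.053)·log₂(0.053) = 0.22461
  −(0.244)·log₂(0.244) = 0.49655
Sum: 0.35741 + 0.22461 + 0.49655 = 1.0786 bits.

1.0786 bits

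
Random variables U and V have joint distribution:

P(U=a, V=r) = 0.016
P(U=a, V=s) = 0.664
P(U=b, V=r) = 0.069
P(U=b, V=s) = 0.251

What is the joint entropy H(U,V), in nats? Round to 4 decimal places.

0.8695 nats

H(U,V) = −Σ p(x,y)·ln p(x,y) over all 4 cells.
  cell (a,r): −0.016·ln0.016 = 0.06616
  cell (a,s): −0.664·ln0.664 = 0.27189
  cell (b,r): −0.069·ln0.069 = 0.18448
  cell (b,s): −0.251·ln0.251 = 0.34696
Sum = 0.8695 nats.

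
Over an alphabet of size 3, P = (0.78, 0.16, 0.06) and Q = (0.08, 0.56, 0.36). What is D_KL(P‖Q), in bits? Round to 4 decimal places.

2.1183 bits

D(P‖Q) = Σ p·log₂(p/q).
  0.78·log₂(0.78/0.08) = 2.56261
  0.16·log₂(0.16/0.56) = -0.28918
  0.06·log₂(0.06/0.36) = -0.15510
D(P‖Q) = 2.1183 bits.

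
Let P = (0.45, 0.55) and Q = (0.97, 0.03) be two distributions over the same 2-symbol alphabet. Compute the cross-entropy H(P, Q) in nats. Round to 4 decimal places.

1.9423 nats

H(P,Q) = −Σ p·ln q.
  −0.45·ln(0.97) = 0.01371
  −0.55·ln(0.03) = 1.92861
H(P,Q) = 1.9423 nats.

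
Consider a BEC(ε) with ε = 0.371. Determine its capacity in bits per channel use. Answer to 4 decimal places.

0.6290 bits

Binary erasure channel: capacity C = 1 − ε.
C = 1 − 0.371 = 0.6290 bits per channel use.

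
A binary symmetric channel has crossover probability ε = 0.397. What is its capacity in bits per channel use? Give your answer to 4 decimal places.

0.0308 bits

Binary symmetric channel: C = 1 − h₂(ε) where h₂ is the binary entropy function.
h₂(0.397) = −0.397·log₂0.397 − 0.603·log₂0.603 = 0.9692.
C = 1 − 0.9692 = 0.0308 bits per channel use.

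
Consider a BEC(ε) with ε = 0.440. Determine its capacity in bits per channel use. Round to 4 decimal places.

0.5600 bits

Binary erasure channel: capacity C = 1 − ε.
C = 1 − 0.440 = 0.5600 bits per channel use.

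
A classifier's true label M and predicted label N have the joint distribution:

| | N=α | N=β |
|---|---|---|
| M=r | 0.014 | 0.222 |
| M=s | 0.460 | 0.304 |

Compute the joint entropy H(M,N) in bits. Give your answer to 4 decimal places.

1.6058 bits

H(M,N) = −Σ p(x,y)·log₂ p(x,y) over all 4 cells.
  cell (r,α): −0.014·log₂0.014 = 0.08622
  cell (r,β): −0.222·log₂0.222 = 0.48204
  cell (s,α): −0.460·log₂0.460 = 0.51534
  cell (s,β): −0.304·log₂0.304 = 0.52223
Sum = 1.6058 bits.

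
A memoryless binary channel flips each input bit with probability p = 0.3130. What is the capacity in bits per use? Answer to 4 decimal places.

Binary symmetric channel: C = 1 − h₂(ε) where h₂ is the binary entropy function.
h₂(0.3130) = −0.3130·log₂0.3130 − 0.6870·log₂0.6870 = 0.8966.
C = 1 − 0.8966 = 0.1034 bits per channel use.

0.1034 bits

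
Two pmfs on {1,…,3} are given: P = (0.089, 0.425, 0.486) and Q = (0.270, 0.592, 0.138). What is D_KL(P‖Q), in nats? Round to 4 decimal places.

0.3722 nats

D(P‖Q) = Σ p·ln(p/q).
  0.089·ln(0.089/0.270) = -0.09877
  0.425·ln(0.425/0.592) = -0.14085
  0.486·ln(0.486/0.138) = 0.61185
D(P‖Q) = 0.3722 nats.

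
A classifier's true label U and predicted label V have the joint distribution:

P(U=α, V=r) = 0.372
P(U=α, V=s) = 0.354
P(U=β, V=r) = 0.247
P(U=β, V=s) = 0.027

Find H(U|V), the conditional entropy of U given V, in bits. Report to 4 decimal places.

Marginals: p(U) = (0.7260, 0.2740), p(V) = (0.6190, 0.3810).
H(U|V) = Σ p(V) · H(U|V=·).
  V=r: p=0.6190, H(U|V=r) = 0.9704
  V=s: p=0.3810, H(U|V=s) = 0.3691
Weighted sum = 0.7413 bits.

0.7413 bits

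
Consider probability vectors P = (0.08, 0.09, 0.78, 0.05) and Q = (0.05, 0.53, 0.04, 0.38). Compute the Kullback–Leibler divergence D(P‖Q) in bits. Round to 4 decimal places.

3.0203 bits

D(P‖Q) = Σ p·log₂(p/q).
  0.08·log₂(0.08/0.05) = 0.05425
  0.09·log₂(0.09/0.53) = -0.23022
  0.78·log₂(0.78/0.04) = 3.34261
  0.05·log₂(0.05/0.38) = -0.14630
D(P‖Q) = 3.0203 bits.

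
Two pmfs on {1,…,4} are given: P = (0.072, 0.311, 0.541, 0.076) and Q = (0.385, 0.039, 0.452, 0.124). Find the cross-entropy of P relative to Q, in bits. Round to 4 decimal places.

2.4034 bits

H(P,Q) = −Σ p·log₂ q.
  −0.072·log₂(0.385) = 0.09915
  −0.311·log₂(0.039) = 1.45560
  −0.541·log₂(0.452) = 0.61977
  −0.076·log₂(0.124) = 0.22888
H(P,Q) = 2.4034 bits.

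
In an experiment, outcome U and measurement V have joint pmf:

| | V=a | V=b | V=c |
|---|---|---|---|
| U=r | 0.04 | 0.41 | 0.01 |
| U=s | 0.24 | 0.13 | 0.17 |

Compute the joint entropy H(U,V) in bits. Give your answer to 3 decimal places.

2.091 bits

H(U,V) = −Σ p(x,y)·log₂ p(x,y) over all 6 cells.
  cell (r,a): −0.04·log₂0.04 = 0.1858
  cell (r,b): −0.41·log₂0.41 = 0.5274
  cell (r,c): −0.01·log₂0.01 = 0.0664
  cell (s,a): −0.24·log₂0.24 = 0.4941
  cell (s,b): −0.13·log₂0.13 = 0.3826
  cell (s,c): −0.17·log₂0.17 = 0.4346
Sum = 2.091 bits.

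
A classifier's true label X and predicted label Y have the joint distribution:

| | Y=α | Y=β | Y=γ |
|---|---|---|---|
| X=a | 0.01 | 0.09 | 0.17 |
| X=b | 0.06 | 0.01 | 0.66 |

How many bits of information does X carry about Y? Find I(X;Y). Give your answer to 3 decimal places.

0.146 bits

Marginals: p(X) = (0.2700, 0.7300), p(Y) = (0.0700, 0.1000, 0.8300).
I(X;Y) = H(X) + H(Y) − H(X,Y).
H(X) = 0.8415, H(Y) = 0.8239, H(X,Y) = 1.5193.
I(X;Y) = 0.8415 + 0.8239 − 1.5193 = 0.146 bits.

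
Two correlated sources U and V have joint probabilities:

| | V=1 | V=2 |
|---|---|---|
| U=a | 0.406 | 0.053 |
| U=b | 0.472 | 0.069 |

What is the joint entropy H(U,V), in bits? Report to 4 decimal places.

H(U,V) = −Σ p(x,y)·log₂ p(x,y) over all 4 cells.
  cell (a,1): −0.406·log₂0.406 = 0.52798
  cell (a,2): −0.053·log₂0.053 = 0.22461
  cell (b,1): −0.472·log₂0.472 = 0.51124
  cell (b,2): −0.069·log₂0.069 = 0.26615
Sum = 1.5300 bits.

1.5300 bits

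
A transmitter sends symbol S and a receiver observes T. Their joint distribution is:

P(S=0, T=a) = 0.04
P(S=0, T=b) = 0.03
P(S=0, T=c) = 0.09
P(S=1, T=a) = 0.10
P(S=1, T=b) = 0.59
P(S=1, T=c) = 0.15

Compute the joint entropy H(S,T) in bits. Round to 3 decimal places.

1.842 bits

H(S,T) = −Σ p(x,y)·log₂ p(x,y) over all 6 cells.
  cell (0,a): −0.04·log₂0.04 = 0.1858
  cell (0,b): −0.03·log₂0.03 = 0.1518
  cell (0,c): −0.09·log₂0.09 = 0.3127
  cell (1,a): −0.10·log₂0.10 = 0.3322
  cell (1,b): −0.59·log₂0.59 = 0.4491
  cell (1,c): −0.15·log₂0.15 = 0.4105
Sum = 1.842 bits.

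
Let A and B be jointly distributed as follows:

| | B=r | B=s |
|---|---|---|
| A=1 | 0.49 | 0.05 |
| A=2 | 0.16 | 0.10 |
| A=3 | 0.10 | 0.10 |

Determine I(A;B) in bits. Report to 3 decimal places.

Marginals: p(A) = (0.5400, 0.2600, 0.2000), p(B) = (0.7500, 0.2500).
I(A;B) = H(A) + H(B) − H(A,B).
H(A) = 1.4497, H(B) = 0.8113, H(A,B) = 2.1400.
I(A;B) = 1.4497 + 0.8113 − 2.1400 = 0.121 bits.

0.121 bits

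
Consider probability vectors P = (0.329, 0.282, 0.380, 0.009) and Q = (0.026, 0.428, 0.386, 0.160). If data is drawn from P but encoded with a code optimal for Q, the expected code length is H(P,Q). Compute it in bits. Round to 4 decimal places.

H(P,Q) = −Σ p·log₂ q.
  −0.329·log₂(0.026) = 1.73230
  −0.282·log₂(0.428) = 0.34526
  −0.380·log₂(0.386) = 0.52186
  −0.009·log₂(0.160) = 0.02379
H(P,Q) = 2.6232 bits.

2.6232 bits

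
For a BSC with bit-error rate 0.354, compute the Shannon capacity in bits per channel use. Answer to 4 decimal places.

0.0624 bits

Binary symmetric channel: C = 1 − h₂(ε) where h₂ is the binary entropy function.
h₂(0.354) = −0.354·log₂0.354 − 0.646·log₂0.646 = 0.9376.
C = 1 − 0.9376 = 0.0624 bits per channel use.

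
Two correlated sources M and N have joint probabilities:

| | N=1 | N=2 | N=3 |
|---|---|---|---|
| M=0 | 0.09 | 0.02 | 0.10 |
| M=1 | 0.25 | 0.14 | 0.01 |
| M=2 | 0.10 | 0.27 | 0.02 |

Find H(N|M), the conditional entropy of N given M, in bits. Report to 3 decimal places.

1.145 bits

Chain rule: H(N|M) = H(M,N) − H(M).
Marginals: p(M) = (0.2100, 0.4000, 0.3900), p(N) = (0.4400, 0.4300, 0.1300).
H(M,N) = 2.6764 bits; H(M) = 1.5314 bits.
H(N|M) = 2.6764 − 1.5314 = 1.145 bits.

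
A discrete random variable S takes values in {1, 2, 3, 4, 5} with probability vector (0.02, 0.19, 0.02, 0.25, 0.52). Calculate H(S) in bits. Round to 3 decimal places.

H(S) = −Σ p·log₂ p.
  −(0.02)·log₂(0.02) = 0.1129
  −(0.19)·log₂(0.19) = 0.4552
  −(0.02)·log₂(0.02) = 0.1129
  −(0.25)·log₂(0.25) = 0.5000
  −(0.52)·log₂(0.52) = 0.4906
Sum: 0.1129 + 0.4552 + 0.1129 + 0.5000 + 0.4906 = 1.672 bits.

1.672 bits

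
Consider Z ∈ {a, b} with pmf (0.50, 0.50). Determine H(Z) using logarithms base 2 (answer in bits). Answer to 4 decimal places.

H(Z) = −Σ p·log₂ p.
  −(0.50)·log₂(0.50) = 0.50000
  −(0.50)·log₂(0.50) = 0.50000
Sum: 0.50000 + 0.50000 = 1.0000 bits.

1.0000 bits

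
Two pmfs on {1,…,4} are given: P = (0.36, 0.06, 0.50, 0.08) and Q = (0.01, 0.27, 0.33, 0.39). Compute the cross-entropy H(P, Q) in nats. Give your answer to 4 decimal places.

H(P,Q) = −Σ p·ln q.
  −0.36·ln(0.01) = 1.65786
  −0.06·ln(0.27) = 0.07856
  −0.50·ln(0.33) = 0.55433
  −0.08·ln(0.39) = 0.07533
H(P,Q) = 2.3661 nats.

2.3661 nats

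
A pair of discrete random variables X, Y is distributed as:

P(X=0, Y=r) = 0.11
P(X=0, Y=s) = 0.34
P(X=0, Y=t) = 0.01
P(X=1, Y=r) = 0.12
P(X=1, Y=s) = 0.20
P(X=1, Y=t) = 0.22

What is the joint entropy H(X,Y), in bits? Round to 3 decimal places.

2.258 bits

H(X,Y) = −Σ p(x,y)·log₂ p(x,y) over all 6 cells.
  cell (0,r): −0.11·log₂0.11 = 0.3503
  cell (0,s): −0.34·log₂0.34 = 0.5292
  cell (0,t): −0.01·log₂0.01 = 0.0664
  cell (1,r): −0.12·log₂0.12 = 0.3671
  cell (1,s): −0.20·log₂0.20 = 0.4644
  cell (1,t): −0.22·log₂0.22 = 0.4806
Sum = 2.258 bits.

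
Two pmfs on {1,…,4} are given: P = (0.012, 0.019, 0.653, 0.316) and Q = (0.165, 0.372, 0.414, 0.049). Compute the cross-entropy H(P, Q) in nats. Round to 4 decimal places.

1.5693 nats

H(P,Q) = −Σ p·ln q.
  −0.012·ln(0.165) = 0.02162
  −0.019·ln(0.372) = 0.01879
  −0.653·ln(0.414) = 0.57587
  −0.316·ln(0.049) = 0.95304
H(P,Q) = 1.5693 nats.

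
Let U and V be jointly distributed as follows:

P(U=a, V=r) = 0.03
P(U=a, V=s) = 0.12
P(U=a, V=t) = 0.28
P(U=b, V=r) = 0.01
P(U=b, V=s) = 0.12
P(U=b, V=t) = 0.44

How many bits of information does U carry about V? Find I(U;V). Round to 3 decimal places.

0.019 bits

Marginals: p(U) = (0.4300, 0.5700), p(V) = (0.0400, 0.2400, 0.7200).
I(U;V) = Σ p(x,y)·log₂[p(x,y)/(p(x)p(y))].
  (a,r): 0.03·log₂(1.7442) = 0.0241
  (a,s): 0.12·log₂(1.1628) = 0.0261
  (a,t): 0.28·log₂(0.9044) = -0.0406
  (b,r): 0.01·log₂(0.4386) = -0.0119
  (b,s): 0.12·log₂(0.8772) = -0.0227
  (b,t): 0.44·log₂(1.0721) = 0.0442
Sum = 0.019 bits.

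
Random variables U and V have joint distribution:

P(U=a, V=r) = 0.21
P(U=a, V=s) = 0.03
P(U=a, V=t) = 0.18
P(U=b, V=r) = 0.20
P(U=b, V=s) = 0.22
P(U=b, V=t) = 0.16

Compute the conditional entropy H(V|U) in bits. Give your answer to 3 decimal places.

Marginals: p(U) = (0.4200, 0.5800), p(V) = (0.4100, 0.2500, 0.3400).
H(V|U) = Σ p(U) · H(V|U=·).
  U=a: p=0.4200, H(V|U=a) = 1.2958
  U=b: p=0.5800, H(V|U=b) = 1.5727
Weighted sum = 1.456 bits.

1.456 bits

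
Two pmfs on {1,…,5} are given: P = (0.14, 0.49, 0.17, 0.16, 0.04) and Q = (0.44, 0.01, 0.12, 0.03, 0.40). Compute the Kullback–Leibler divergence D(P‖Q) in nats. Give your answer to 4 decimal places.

1.9816 nats

D(P‖Q) = Σ p·ln(p/q).
  0.14·ln(0.14/0.44) = -0.16032
  0.49·ln(0.49/0.01) = 1.90699
  0.17·ln(0.17/0.12) = 0.05921
  0.16·ln(0.16/0.03) = 0.26784
  0.04·ln(0.04/0.40) = -0.09210
D(P‖Q) = 1.9816 nats.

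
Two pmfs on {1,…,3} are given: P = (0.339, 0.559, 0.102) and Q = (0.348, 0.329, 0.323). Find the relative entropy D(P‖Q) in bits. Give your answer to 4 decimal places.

D(P‖Q) = Σ p·log₂(p/q).
  0.339·log₂(0.339/0.348) = -0.01281
  0.559·log₂(0.559/0.329) = 0.42750
  0.102·log₂(0.102/0.323) = -0.16962
D(P‖Q) = 0.2451 bits.

0.2451 bits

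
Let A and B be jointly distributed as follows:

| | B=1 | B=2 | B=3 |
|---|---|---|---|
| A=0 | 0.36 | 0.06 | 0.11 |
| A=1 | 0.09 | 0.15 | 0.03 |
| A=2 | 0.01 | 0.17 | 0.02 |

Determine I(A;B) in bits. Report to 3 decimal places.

0.315 bits

Marginals: p(A) = (0.5300, 0.2700, 0.2000), p(B) = (0.4600, 0.3800, 0.1600).
I(A;B) = H(A) + H(B) − H(A,B).
H(A) = 1.4599, H(B) = 1.4688, H(A,B) = 2.6133.
I(A;B) = 1.4599 + 1.4688 − 2.6133 = 0.315 bits.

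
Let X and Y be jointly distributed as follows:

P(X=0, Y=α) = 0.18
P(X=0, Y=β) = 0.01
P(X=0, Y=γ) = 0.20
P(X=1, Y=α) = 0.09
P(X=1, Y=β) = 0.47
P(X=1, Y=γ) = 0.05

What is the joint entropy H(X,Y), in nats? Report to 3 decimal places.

1.398 nats

H(X,Y) = −Σ p(x,y)·ln p(x,y) over all 6 cells.
  cell (0,α): −0.18·ln0.18 = 0.3087
  cell (0,β): −0.01·ln0.01 = 0.0461
  cell (0,γ): −0.20·ln0.20 = 0.3219
  cell (1,α): −0.09·ln0.09 = 0.2167
  cell (1,β): −0.47·ln0.47 = 0.3549
  cell (1,γ): −0.05·ln0.05 = 0.1498
Sum = 1.398 nats.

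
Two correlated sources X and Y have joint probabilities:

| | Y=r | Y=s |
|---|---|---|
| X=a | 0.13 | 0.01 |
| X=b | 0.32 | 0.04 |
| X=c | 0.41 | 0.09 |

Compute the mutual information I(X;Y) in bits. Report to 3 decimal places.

0.011 bits

Marginals: p(X) = (0.1400, 0.3600, 0.5000), p(Y) = (0.8600, 0.1400).
I(X;Y) = H(X) + H(Y) − H(X,Y).
H(X) = 1.4277, H(Y) = 0.5842, H(X,Y) = 2.0009.
I(X;Y) = 1.4277 + 0.5842 − 2.0009 = 0.011 bits.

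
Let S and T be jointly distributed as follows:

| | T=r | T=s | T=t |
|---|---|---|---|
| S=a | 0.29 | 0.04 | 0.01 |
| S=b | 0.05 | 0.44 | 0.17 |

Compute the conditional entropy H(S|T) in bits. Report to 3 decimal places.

0.459 bits

Marginals: p(S) = (0.3400, 0.6600), p(T) = (0.3400, 0.4800, 0.1800).
H(S|T) = Σ p(T) · H(S|T=·).
  T=r: p=0.3400, H(S|T=r) = 0.6024
  T=s: p=0.4800, H(S|T=s) = 0.4138
  T=t: p=0.1800, H(S|T=t) = 0.3095
Weighted sum = 0.459 bits.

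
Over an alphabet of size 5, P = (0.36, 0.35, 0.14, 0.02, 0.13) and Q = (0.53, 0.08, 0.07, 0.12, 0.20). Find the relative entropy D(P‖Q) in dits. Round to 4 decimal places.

0.1661 dits

D(P‖Q) = Σ p·log₁₀(p/q).
  0.36·log₁₀(0.36/0.53) = -0.06047
  0.35·log₁₀(0.35/0.08) = 0.22434
  0.14·log₁₀(0.14/0.07) = 0.04214
  0.02·log₁₀(0.02/0.12) = -0.01556
  0.13·log₁₀(0.13/0.20) = -0.02432
D(P‖Q) = 0.1661 dits.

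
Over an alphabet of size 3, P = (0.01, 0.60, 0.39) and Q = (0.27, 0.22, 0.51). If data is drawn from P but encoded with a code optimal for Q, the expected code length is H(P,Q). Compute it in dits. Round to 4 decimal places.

0.5143 dits

H(P,Q) = −Σ p·log₁₀ q.
  −0.01·log₁₀(0.27) = 0.00569
  −0.60·log₁₀(0.22) = 0.39455
  −0.39·log₁₀(0.51) = 0.11405
H(P,Q) = 0.5143 dits.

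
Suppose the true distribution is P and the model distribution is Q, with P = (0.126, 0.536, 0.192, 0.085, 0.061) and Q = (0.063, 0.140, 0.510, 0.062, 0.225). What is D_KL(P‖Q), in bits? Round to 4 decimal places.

0.8174 bits

D(P‖Q) = Σ p·log₂(p/q).
  0.126·log₂(0.126/0.063) = 0.12600
  0.536·log₂(0.536/0.140) = 1.03813
  0.192·log₂(0.192/0.510) = -0.27060
  0.085·log₂(0.085/0.062) = 0.03869
  0.061·log₂(0.061/0.225) = -0.11487
D(P‖Q) = 0.8174 bits.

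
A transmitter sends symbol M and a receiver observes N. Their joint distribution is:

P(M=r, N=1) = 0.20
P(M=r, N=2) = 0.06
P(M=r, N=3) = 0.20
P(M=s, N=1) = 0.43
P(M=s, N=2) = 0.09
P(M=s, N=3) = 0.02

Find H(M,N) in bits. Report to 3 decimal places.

2.121 bits

H(M,N) = −Σ p(x,y)·log₂ p(x,y) over all 6 cells.
  cell (r,1): −0.20·log₂0.20 = 0.4644
  cell (r,2): −0.06·log₂0.06 = 0.2435
  cell (r,3): −0.20·log₂0.20 = 0.4644
  cell (s,1): −0.43·log₂0.43 = 0.5236
  cell (s,2): −0.09·log₂0.09 = 0.3127
  cell (s,3): −0.02·log₂0.02 = 0.1129
Sum = 2.121 bits.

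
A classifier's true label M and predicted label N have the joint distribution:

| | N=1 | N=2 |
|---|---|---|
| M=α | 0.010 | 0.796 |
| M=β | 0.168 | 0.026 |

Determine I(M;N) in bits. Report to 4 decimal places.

Marginals: p(M) = (0.8060, 0.1940), p(N) = (0.1780, 0.8220).
I(M;N) = Σ p(x,y)·log₂[p(x,y)/(p(x)p(y))].
  (α,1): 0.010·log₂(0.0697) = -0.03843
  (α,2): 0.796·log₂(1.2015) = 0.21076
  (β,1): 0.168·log₂(4.8651) = 0.38345
  (β,2): 0.026·log₂(0.1630) = -0.06803
Sum = 0.4878 bits.

0.4878 bits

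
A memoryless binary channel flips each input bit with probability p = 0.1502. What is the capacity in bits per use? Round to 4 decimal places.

Binary symmetric channel: C = 1 − h₂(ε) where h₂ is the binary entropy function.
h₂(0.1502) = −0.1502·log₂0.1502 − 0.8498·log₂0.8498 = 0.6103.
C = 1 − 0.6103 = 0.3897 bits per channel use.

0.3897 bits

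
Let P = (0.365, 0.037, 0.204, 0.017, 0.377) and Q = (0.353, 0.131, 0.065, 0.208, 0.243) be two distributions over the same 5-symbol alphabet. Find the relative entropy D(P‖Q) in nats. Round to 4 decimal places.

0.3217 nats

D(P‖Q) = Σ p·ln(p/q).
  0.365·ln(0.365/0.353) = 0.01220
  0.037·ln(0.037/0.131) = -0.04678
  0.204·ln(0.204/0.065) = 0.23332
  0.017·ln(0.017/0.208) = -0.04257
  0.377·ln(0.377/0.243) = 0.16557
D(P‖Q) = 0.3217 nats.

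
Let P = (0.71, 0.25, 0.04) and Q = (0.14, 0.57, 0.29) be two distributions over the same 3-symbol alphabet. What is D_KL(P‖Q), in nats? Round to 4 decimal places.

0.8675 nats

D(P‖Q) = Σ p·ln(p/q).
  0.71·ln(0.71/0.14) = 1.15277
  0.25·ln(0.25/0.57) = -0.20604
  0.04·ln(0.04/0.29) = -0.07924
D(P‖Q) = 0.8675 nats.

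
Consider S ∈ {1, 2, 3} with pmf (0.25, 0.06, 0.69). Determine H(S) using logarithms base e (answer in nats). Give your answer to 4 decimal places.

0.7714 nats

H(S) = −Σ p·ln p.
  −(0.25)·ln(0.25) = 0.34657
  −(0.06)·ln(0.06) = 0.16880
  −(0.69)·ln(0.69) = 0.25603
Sum: 0.34657 + 0.16880 + 0.25603 = 0.7714 nats.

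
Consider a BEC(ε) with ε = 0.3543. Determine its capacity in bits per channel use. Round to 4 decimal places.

0.6457 bits

Binary erasure channel: capacity C = 1 − ε.
C = 1 − 0.3543 = 0.6457 bits per channel use.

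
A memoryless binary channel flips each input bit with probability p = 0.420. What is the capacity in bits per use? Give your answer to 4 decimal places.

0.0185 bits

Binary symmetric channel: C = 1 − h₂(ε) where h₂ is the binary entropy function.
h₂(0.420) = −0.420·log₂0.420 − 0.580·log₂0.580 = 0.9815.
C = 1 − 0.9815 = 0.0185 bits per channel use.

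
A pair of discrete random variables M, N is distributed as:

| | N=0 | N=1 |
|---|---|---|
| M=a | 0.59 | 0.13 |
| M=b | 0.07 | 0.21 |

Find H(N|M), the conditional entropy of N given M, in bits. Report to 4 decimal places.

Marginals: p(M) = (0.7200, 0.2800), p(N) = (0.6600, 0.3400).
H(N|M) = Σ p(M) · H(N|M=·).
  M=a: p=0.7200, H(N|M=a) = 0.6813
  M=b: p=0.2800, H(N|M=b) = 0.8113
Weighted sum = 0.7177 bits.

0.7177 bits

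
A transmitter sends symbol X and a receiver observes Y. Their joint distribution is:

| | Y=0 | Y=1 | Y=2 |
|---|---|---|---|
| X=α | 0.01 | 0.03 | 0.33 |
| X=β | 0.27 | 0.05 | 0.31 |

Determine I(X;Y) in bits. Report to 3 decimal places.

0.173 bits

Marginals: p(X) = (0.3700, 0.6300), p(Y) = (0.2800, 0.0800, 0.6400).
I(X;Y) = H(X) + H(Y) − H(X,Y).
H(X) = 0.9507, H(Y) = 1.2178, H(X,Y) = 1.9959.
I(X;Y) = 0.9507 + 1.2178 − 1.9959 = 0.173 bits.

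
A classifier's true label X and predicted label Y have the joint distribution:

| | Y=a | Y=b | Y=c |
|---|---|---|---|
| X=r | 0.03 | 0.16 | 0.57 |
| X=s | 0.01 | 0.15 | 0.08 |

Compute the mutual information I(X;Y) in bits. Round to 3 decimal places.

0.103 bits

Marginals: p(X) = (0.7600, 0.2400), p(Y) = (0.0400, 0.3100, 0.6500).
I(X;Y) = H(X) + H(Y) − H(X,Y).
H(X) = 0.7950, H(Y) = 1.1135, H(X,Y) = 1.8055.
I(X;Y) = 0.7950 + 1.1135 − 1.8055 = 0.103 bits.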